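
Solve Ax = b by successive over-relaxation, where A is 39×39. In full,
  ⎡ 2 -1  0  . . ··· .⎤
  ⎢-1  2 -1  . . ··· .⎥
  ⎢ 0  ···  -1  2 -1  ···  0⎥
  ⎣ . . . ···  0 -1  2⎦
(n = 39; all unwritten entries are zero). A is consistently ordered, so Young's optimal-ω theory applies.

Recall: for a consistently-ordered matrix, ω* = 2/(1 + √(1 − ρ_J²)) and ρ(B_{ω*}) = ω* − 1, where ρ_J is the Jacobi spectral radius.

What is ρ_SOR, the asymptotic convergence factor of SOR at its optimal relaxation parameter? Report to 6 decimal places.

ρ_SOR = 0.854498

spectrum of D⁻¹(L+U) = {cos(kπ/40) : 1≤k≤39}; ρ_J = cos(π/40) = 0.996917.
√(1−ρ_J²) simplifies to sin(π/40) = 0.0784591.
[ω*] 2 ÷ (1 + 0.0784591) = 2 ÷ 1.0784591 = 1.854498.
At ω = 1.854498 every |λ(B_ω)| = ω−1, so ρ_SOR = 0.854498.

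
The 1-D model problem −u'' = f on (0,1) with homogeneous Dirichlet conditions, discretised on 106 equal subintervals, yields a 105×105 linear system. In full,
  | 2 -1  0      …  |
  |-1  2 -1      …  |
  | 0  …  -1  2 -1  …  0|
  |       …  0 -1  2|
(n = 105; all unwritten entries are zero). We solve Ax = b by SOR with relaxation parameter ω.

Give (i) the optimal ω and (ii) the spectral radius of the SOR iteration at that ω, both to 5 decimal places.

ω* = 1.94244, ρ_SOR = 0.94244

B_J for the 105×105 system has eigenvalues cos(kπ/106); ρ_J = cos(π/106) = 0.99956.
root = sin(π/106) = 0.029633  (since 1−cos² = sin²).
So ω* = 2/1.029633 = 1.94244 (Young).
Hence ρ(B_{ω*}) = 1.94244 − 1 = 0.94244.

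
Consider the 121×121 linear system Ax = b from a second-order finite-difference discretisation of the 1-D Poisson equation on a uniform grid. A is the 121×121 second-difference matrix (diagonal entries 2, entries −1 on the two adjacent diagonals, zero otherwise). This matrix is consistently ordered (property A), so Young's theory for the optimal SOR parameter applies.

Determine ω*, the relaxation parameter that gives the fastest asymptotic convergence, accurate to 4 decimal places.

B_J for the 121×121 system has eigenvalues cos(kπ/122); ρ_J = cos(π/122) = 0.9997.
root = sin(π/122) = 0.02575  (since 1−cos² = sin²).
[ω*] 2 ÷ (1 + 0.02575) = 2 ÷ 1.02575 = 1.9498.
ρ_SOR = ω* − 1 = 1.9498 − 1 = 0.9498.

ω* = 1.9498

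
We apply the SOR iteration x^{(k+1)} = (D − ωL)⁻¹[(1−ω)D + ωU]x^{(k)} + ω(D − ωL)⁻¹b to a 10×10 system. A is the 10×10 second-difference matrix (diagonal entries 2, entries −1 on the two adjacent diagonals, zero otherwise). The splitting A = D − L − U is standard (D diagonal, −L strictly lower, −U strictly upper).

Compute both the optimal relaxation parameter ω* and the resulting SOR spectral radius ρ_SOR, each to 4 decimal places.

spectrum of D⁻¹(L+U) = {cos(kπ/11) : 1≤k≤10}; ρ_J = cos(π/11) = 0.9595.
√(1−ρ_J²) simplifies to sin(π/11) = 0.28173.
ω* = 2 / (1 + 0.28173) = 2 / 1.28173 ≈ 1.5604.
ρ_SOR = ω* − 1 ≈ 0.5604.

ω* = 1.5604, ρ_SOR = 0.5604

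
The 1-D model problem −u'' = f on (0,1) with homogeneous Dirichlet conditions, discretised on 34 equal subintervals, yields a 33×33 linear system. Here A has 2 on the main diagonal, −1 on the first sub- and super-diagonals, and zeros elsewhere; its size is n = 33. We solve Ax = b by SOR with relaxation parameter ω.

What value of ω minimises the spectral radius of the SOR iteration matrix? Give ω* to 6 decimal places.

With n=33, ρ(Jacobi) = cos(π/34) = 0.995734.
root = sin(π/34) = 0.0922684  (since 1−cos² = sin²).
So ω* = 2/1.0922684 = 1.831052 (Young).
[ρ_SOR] ω* − 1 = 0.831052.

ω* = 1.831052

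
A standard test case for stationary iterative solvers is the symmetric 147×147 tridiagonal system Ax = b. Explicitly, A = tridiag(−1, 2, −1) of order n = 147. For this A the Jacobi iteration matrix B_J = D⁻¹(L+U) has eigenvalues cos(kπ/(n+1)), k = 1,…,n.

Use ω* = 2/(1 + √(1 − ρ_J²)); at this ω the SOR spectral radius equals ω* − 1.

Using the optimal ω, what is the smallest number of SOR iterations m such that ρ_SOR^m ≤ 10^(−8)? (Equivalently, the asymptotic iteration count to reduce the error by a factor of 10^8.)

n=147: λ(B_J) = 1 − λ(A)/2 = cos(kπ/148); k=1 gives ρ_J = 0.9997747.
1 − cos²(π/148) = sin²(π/148) ⇒ √(1−ρ_J²) = sin(π/148) = 0.0212254.
ω* = 2 / (1 + 0.0212254) = 2 / 1.0212254 ≈ 1.9584315.
and ρ(B_{ω*}) = 1.9584315 − 1 = 0.9584315.
Need (0.9584315)^m ≤ 10^(−8): m ≥ 8·ln10/|ln 0.9584315| = 18.4207/0.0424572 = 433.865 ⇒ m = 434.

m = 434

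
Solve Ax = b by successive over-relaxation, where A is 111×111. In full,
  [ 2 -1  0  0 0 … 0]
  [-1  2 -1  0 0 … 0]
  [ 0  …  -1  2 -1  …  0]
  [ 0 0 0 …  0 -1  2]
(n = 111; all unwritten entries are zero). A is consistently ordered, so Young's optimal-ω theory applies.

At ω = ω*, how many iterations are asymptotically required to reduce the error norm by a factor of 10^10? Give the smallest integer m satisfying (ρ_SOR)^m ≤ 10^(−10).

½·tridiag(1,0,1) at n=111: λ_k = cos(kπ/112); max |λ| at k=1 ⇒ ρ_J = cos(π/112) ≈ 0.9996066.
√(1 − cos²(π/112)) = sin(π/112) ≈ 0.0280463.
ω* = 2 / (1 + 0.0280463) = 2 / 1.0280463 ≈ 1.9454377.
Hence ρ(B_{ω*}) = 1.9454377 − 1 = 0.9454377.
10·ln10 = 23.0259; −ln(0.9454377) = 0.0561073; m = ⌈23.0259/0.0561073⌉ = ⌈410.390⌉ = 411.

m = 411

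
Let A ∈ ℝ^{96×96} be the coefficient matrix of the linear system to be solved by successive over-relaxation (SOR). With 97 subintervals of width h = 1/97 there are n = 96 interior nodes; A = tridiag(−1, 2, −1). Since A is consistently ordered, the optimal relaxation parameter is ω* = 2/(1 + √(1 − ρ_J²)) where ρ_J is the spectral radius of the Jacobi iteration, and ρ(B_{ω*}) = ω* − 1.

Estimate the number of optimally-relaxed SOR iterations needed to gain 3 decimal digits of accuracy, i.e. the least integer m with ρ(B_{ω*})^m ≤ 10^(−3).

m = 107

B_J for the 96×96 system has eigenvalues cos(kπ/97); ρ_J = cos(π/97) = 0.9994756.
√(1 − cos²(π/97)) = sin(π/97) ≈ 0.0323819.
ω* = 2 / (1 + 0.0323819) = 2 / 1.0323819 ≈ 1.9372676.
Hence ρ(B_{ω*}) = 1.9372676 − 1 = 0.9372676.
Need (0.9372676)^m ≤ 10^(−3): m ≥ 3·ln10/|ln 0.9372676| = 6.90776/0.0647864 = 106.624 ⇒ m = 107.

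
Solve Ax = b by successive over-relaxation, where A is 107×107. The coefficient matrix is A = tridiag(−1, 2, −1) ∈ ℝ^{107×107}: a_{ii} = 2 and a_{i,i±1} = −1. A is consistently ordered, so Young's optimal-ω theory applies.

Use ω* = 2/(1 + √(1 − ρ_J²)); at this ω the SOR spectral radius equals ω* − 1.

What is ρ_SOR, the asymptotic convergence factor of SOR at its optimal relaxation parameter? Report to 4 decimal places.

½·tridiag(1,0,1) at n=107: λ_k = cos(kπ/108); max |λ| at k=1 ⇒ ρ_J = cos(π/108) ≈ 0.9996.
root = sin(π/108) = 0.02908  (since 1−cos² = sin²).
Then 2/(1+√(1−ρ_J²)) = 2/(1+0.02908); ω* = 2/1.02908 = 1.9435.
At ω = 1.9435 every |λ(B_ω)| = ω−1, so ρ_SOR = 0.9435.

ρ_SOR = 0.9435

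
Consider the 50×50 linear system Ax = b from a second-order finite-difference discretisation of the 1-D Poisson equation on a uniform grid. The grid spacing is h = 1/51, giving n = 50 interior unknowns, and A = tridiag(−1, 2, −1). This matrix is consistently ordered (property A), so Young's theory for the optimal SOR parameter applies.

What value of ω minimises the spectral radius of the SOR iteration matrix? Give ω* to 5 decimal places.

ω* = 1.88402

½·tridiag(1,0,1) at n=50: λ_k = cos(kπ/51); max |λ| at k=1 ⇒ ρ_J = cos(π/51) ≈ 0.99810.
√(1−ρ_J²) = |sin(π/51)| = 0.061561
ω* = 2/(1 + 0.061561) = 2/1.061561 = 1.88402.
Hence ρ(B_{ω*}) = 1.88402 − 1 = 0.88402.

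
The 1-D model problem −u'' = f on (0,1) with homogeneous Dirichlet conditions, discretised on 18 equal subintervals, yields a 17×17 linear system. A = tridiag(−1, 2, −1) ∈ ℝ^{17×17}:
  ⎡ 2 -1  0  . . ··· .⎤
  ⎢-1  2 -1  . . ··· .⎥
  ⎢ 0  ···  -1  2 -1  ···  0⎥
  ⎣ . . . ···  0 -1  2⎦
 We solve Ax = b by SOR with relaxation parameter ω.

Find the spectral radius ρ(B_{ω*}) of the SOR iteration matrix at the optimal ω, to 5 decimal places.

ρ_SOR = 0.70409

½·tridiag(1,0,1) at n=17: λ_k = cos(kπ/18); max |λ| at k=1 ⇒ ρ_J = cos(π/18) ≈ 0.98481.
root = sin(π/18) = 0.173648  (since 1−cos² = sin²).
ω* = 2 / (1 + 0.173648) = 2 / 1.173648 ≈ 1.70409.
Hence ρ(B_{ω*}) = 1.70409 − 1 = 0.70409.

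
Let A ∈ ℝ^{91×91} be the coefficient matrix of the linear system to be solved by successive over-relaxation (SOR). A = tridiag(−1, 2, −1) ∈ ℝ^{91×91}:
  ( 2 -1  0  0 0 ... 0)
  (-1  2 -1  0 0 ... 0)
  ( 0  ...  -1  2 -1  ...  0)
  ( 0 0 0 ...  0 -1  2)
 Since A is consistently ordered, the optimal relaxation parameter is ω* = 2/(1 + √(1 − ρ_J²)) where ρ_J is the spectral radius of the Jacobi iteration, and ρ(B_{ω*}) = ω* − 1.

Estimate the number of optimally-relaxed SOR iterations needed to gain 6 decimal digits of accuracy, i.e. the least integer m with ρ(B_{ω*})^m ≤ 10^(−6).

B_J for the 91×91 system has eigenvalues cos(kπ/92); ρ_J = cos(π/92) = 0.9994170.
√(1−ρ_J²) = |sin(π/92)| = 0.0341411
[ω*] 2 ÷ (1 + 0.0341411) = 2 ÷ 1.0341411 = 1.9339721.
[ρ_SOR] ω* − 1 = 0.9339721.
For 6 digits: m = 6·ln10 / (−ln 0.9339721) = 13.8155/0.0683087 = 202.251; round up → m = 203.

m = 203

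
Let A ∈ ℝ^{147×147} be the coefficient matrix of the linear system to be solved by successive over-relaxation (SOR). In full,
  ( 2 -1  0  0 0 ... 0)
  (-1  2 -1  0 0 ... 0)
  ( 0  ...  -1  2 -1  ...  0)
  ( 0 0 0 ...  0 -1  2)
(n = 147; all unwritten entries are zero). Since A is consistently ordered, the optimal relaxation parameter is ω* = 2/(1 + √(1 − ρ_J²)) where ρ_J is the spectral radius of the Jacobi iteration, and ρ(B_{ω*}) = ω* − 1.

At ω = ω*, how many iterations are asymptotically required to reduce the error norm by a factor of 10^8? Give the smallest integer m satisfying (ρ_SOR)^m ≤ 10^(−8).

m = 434

ρ_J = max_k |cos(kπ/148)| = cos(π/148) = 0.9997747
√(1−ρ_J²) simplifies to sin(π/148) = 0.0212254.
ω* = 2 / (1 + 0.0212254) = 2 / 1.0212254 ≈ 1.9584315.
ρ_SOR = ω* − 1 = 1.9584315 − 1 = 0.9584315.
Need (0.9584315)^m ≤ 10^(−8): m ≥ 8·ln10/|ln 0.9584315| = 18.4207/0.0424572 = 433.865 ⇒ m = 434.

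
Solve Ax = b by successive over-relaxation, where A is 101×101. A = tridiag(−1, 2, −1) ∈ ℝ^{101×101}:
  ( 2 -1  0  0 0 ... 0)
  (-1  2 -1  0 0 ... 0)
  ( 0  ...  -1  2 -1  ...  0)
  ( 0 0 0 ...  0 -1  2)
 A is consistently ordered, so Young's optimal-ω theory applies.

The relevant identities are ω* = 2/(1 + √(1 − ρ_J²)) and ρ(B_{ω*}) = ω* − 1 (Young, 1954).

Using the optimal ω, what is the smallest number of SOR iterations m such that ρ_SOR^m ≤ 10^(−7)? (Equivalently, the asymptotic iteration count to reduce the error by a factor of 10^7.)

½·tridiag(1,0,1) at n=101: λ_k = cos(kπ/102); max |λ| at k=1 ⇒ ρ_J = cos(π/102) ≈ 0.9995257.
root = sin(π/102) = 0.0307951  (since 1−cos² = sin²).
ω* = 2/(1 + 0.0307951) = 2/1.0307951 = 1.9402498.
At ω = 1.9402498 every |λ(B_ω)| = ω−1, so ρ_SOR = 0.9402498.
7·ln10 = 16.1181; −ln(0.9402498) = 0.0616097; m = ⌈16.1181/0.0616097⌉ = ⌈261.616⌉ = 262.

m = 262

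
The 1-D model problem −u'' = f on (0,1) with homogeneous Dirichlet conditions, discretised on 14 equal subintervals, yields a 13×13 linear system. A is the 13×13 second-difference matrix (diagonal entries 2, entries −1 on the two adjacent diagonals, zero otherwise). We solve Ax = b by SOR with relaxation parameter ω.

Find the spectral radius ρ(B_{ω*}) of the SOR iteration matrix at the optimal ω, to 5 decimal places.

ρ_SOR = 0.63596

n=13: λ(B_J) = 1 − λ(A)/2 = cos(kπ/14); k=1 gives ρ_J = 0.97493.
√(1 − cos²(π/14)) = sin(π/14) ≈ 0.222521.
[ω*] 2 ÷ (1 + 0.222521) = 2 ÷ 1.222521 = 1.63596.
ρ_SOR = ω* − 1 ≈ 0.63596.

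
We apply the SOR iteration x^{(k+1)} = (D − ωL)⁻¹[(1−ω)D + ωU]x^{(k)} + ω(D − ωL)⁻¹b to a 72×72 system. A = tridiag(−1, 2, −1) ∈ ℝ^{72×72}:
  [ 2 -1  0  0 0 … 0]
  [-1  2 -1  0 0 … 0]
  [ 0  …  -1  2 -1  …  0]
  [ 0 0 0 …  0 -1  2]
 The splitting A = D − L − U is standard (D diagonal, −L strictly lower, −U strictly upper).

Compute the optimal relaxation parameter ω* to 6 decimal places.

ω* = 1.917505

spectrum of D⁻¹(L+U) = {cos(kπ/73) : 1≤k≤72}; ρ_J = cos(π/73) = 0.999074.
1 − cos²(π/73) = sin²(π/73) ⇒ √(1−ρ_J²) = sin(π/73) = 0.0430222.
So ω* = 2/1.0430222 = 1.917505 (Young).
ρ(B_{ω*}) = ω*−1 = 0.917505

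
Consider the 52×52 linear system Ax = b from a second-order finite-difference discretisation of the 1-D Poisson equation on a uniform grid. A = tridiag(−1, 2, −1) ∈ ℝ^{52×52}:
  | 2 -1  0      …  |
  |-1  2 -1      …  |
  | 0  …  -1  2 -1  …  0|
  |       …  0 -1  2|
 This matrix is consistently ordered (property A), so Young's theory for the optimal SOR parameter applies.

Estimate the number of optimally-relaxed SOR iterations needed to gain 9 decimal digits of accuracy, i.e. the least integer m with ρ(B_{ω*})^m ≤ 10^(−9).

m = 175

ρ_J = max_k |cos(kπ/53)| = cos(π/53) = 0.9982437
√(1−ρ_J²) = |sin(π/53)| = 0.0592406
ω* = 2/(1+0.0592406) = 1.8881451
and ρ(B_{ω*}) = 1.8881451 − 1 = 0.8881451.
Need (0.8881451)^m ≤ 10^(−9): m ≥ 9·ln10/|ln 0.8881451| = 20.7233/0.11862 = 174.703 ⇒ m = 175.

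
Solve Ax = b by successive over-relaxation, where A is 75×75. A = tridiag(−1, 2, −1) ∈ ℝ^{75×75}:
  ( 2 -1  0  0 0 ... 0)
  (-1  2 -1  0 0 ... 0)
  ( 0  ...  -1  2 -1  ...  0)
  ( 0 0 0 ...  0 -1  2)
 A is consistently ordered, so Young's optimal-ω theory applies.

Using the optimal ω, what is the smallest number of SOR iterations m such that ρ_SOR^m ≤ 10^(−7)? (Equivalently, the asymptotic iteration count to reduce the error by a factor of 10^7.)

m = 195

With n=75, ρ(Jacobi) = cos(π/76) = 0.9991458.
√(1−ρ_J²) simplifies to sin(π/76) = 0.0413250.
So ω* = 2/1.0413250 = 1.9206300 (Young).
ρ_SOR = ω* − 1 ≈ 0.9206300.
ρ_SOR^m ≤ 10^(−7) ⇔ m ≥ 7·ln10/(−ln 0.9206300) = 16.1181/0.0826971 = 194.905; m = ⌈194.905⌉ = 195.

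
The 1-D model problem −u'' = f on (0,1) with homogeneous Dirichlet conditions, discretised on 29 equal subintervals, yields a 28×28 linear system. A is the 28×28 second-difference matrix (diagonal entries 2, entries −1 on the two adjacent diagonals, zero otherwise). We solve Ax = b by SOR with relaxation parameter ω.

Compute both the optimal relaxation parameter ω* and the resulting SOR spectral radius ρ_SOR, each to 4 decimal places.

ω* = 1.8049, ρ_SOR = 0.8049

B_J for the 28×28 system has eigenvalues cos(kπ/29); ρ_J = cos(π/29) = 0.9941.
√(1−ρ_J²) simplifies to sin(π/29) = 0.10812.
Then 2/(1+√(1−ρ_J²)) = 2/(1+0.10812); ω* = 2/1.10812 = 1.8049.
ρ_SOR = ω* − 1 ≈ 0.8049.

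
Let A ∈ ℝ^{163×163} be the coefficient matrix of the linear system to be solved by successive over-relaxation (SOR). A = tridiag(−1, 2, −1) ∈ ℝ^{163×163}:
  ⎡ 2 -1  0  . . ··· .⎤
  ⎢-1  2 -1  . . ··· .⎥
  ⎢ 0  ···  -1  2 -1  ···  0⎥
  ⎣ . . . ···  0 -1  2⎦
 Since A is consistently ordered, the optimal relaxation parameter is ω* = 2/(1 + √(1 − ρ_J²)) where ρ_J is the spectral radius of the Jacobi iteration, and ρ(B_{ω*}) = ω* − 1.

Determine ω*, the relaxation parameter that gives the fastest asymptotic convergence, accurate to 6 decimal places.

spectrum of D⁻¹(L+U) = {cos(kπ/164) : 1≤k≤163}; ρ_J = cos(π/164) = 0.999817.
√(1−ρ_J²) = |sin(π/164)| = 0.0191549
ω* = 2 / (1 + 0.0191549) = 2 / 1.0191549 ≈ 1.962410.
ρ(B_{ω*}) = ω*−1 = 0.962410

ω* = 1.962410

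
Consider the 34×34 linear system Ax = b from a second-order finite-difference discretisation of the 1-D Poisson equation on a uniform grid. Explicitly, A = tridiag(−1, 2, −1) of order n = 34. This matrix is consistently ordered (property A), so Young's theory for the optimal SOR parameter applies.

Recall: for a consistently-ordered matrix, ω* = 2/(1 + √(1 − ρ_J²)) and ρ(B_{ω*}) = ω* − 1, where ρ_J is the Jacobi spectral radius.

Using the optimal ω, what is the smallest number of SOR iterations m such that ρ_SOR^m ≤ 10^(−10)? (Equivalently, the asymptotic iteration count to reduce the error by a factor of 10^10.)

spectrum of D⁻¹(L+U) = {cos(kπ/35) : 1≤k≤34}; ρ_J = cos(π/35) = 0.9959743.
1 − cos²(π/35) = sin²(π/35) ⇒ √(1−ρ_J²) = sin(π/35) = 0.0896393.
ω* = 2 / (1 + 0.0896393) = 2 / 1.0896393 ≈ 1.8354698.
[ρ_SOR] ω* − 1 = 0.8354698.
Need (0.8354698)^m ≤ 10^(−10): m ≥ 10·ln10/|ln 0.8354698| = 23.0259/0.179761 = 128.092 ⇒ m = 129.

m = 129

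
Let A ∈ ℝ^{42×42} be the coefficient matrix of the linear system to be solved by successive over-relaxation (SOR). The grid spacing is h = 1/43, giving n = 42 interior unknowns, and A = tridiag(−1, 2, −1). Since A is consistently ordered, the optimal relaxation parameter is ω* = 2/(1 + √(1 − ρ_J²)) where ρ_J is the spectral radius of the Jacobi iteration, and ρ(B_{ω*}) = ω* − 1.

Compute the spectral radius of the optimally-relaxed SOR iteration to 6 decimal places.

ρ_J = max_k |cos(kπ/43)| = cos(π/43) = 0.997332
√(1−ρ_J²) simplifies to sin(π/43) = 0.0729953.
ω* = 2/(1 + 0.0729953) = 2/1.0729953 = 1.863941.
ρ(B_{ω*}) = ω*−1 = 0.863941

ρ_SOR = 0.863941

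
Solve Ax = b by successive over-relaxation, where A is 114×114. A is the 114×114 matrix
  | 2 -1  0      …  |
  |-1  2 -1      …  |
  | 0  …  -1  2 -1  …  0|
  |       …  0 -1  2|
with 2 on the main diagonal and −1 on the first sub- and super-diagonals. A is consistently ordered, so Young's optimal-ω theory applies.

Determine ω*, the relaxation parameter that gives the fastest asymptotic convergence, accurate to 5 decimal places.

ω* = 1.94682

With n=114, ρ(Jacobi) = cos(π/115) = 0.99963.
1 − cos²(π/115) = sin²(π/115) ⇒ √(1−ρ_J²) = sin(π/115) = 0.027315.
ω* = 2/(1+0.027315) = 1.94682
At ω = 1.94682 every |λ(B_ω)| = ω−1, so ρ_SOR = 0.94682.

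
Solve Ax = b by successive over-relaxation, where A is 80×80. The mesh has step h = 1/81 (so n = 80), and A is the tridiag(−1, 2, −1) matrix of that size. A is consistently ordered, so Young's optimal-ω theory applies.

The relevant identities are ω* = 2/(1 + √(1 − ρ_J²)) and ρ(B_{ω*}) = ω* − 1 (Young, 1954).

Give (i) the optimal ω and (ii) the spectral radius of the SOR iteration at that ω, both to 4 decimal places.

ω* = 1.9253, ρ_SOR = 0.9253

n=80: λ(B_J) = 1 − λ(A)/2 = cos(kπ/81); k=1 gives ρ_J = 0.9992.
√(1−ρ_J²) = |sin(π/81)| = 0.03878
Then 2/(1+√(1−ρ_J²)) = 2/(1+0.03878); ω* = 2/1.03878 = 1.9253.
and ρ(B_{ω*}) = 1.9253 − 1 = 0.9253.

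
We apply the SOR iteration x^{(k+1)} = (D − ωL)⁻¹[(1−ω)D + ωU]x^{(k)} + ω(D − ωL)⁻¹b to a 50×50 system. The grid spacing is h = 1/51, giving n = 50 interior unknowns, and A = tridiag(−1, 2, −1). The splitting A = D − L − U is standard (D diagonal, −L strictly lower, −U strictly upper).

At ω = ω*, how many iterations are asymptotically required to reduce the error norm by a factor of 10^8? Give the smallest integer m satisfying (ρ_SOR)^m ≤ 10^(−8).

½·tridiag(1,0,1) at n=50: λ_k = cos(kπ/51); max |λ| at k=1 ⇒ ρ_J = cos(π/51) ≈ 0.9981033.
root = sin(π/51) = 0.0615609  (since 1−cos² = sin²).
So ω* = 2/1.0615609 = 1.8840181 (Young).
ρ(B_{ω*}) = ω*−1 = 0.8840181
For 8 digits: m = 8·ln10 / (−ln 0.8840181) = 18.4207/0.123278 = 149.424; round up → m = 150.

m = 150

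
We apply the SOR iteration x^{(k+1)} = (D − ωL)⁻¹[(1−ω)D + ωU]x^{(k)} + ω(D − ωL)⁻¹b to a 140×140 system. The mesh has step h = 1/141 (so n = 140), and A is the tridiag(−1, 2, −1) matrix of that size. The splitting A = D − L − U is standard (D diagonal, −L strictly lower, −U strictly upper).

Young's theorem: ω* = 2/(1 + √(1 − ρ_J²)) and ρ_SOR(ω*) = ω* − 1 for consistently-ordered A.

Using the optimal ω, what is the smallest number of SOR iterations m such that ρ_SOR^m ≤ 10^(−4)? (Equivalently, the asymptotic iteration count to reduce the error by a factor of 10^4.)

m = 207

B_J for the 140×140 system has eigenvalues cos(kπ/141); ρ_J = cos(π/141) = 0.9997518.
root = sin(π/141) = 0.0222790  (since 1−cos² = sin²).
Young: ω* = 2/(1+√(1−ρ_J²)) = 2/(1+0.0222790) = 2/1.0222790 = 1.9564131.
and ρ(B_{ω*}) = 1.9564131 − 1 = 0.9564131.
4·ln10 = 9.21034; −ln(0.9564131) = 0.0445653; m = ⌈9.21034/0.0445653⌉ = ⌈206.671⌉ = 207.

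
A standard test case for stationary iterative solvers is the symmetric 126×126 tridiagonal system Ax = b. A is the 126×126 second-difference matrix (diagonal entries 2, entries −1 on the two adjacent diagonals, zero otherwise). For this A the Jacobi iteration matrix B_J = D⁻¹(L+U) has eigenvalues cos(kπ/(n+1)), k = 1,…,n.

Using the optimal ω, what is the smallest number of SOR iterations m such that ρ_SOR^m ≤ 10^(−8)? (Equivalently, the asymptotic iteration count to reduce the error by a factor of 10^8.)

m = 373

With n=126, ρ(Jacobi) = cos(π/127) = 0.9996941.
root = sin(π/127) = 0.0247344  (since 1−cos² = sin²).
ω* = 2 / (1 + 0.0247344) = 2 / 1.0247344 ≈ 1.9517252.
and ρ(B_{ω*}) = 1.9517252 − 1 = 0.9517252.
m ≥ 8·ln10 / (−ln 0.9517252) = 372.294; smallest integer m = 373.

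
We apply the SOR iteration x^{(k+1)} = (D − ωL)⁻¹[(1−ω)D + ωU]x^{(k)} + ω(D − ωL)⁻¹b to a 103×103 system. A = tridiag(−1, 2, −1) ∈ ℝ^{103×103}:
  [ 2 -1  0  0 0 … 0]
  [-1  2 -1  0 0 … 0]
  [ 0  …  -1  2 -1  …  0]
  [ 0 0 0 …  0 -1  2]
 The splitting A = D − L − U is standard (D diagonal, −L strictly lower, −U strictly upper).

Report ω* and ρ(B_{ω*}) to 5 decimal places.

ρ_J = max_k |cos(kπ/104)| = cos(π/104) = 0.99954
√(1 − cos²(π/104)) = sin(π/104) ≈ 0.030203.
[ω*] 2 ÷ (1 + 0.030203) = 2 ÷ 1.030203 = 1.94136.
ρ_SOR = ω* − 1 = 1.94136 − 1 = 0.94136.

ω* = 1.94136, ρ_SOR = 0.94136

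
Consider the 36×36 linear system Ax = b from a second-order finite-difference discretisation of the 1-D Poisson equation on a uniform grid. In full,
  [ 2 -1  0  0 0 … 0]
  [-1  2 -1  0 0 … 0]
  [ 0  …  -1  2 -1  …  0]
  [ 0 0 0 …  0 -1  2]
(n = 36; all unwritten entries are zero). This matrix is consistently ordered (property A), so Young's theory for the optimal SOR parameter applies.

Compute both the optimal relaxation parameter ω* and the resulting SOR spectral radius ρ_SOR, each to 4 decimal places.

ω* = 1.8436, ρ_SOR = 0.8436

spectrum of D⁻¹(L+U) = {cos(kπ/37) : 1≤k≤36}; ρ_J = cos(π/37) = 0.9964.
√(1−ρ_J²) = |sin(π/37)| = 0.08481
ω* = 2 / (1 + 0.08481) = 2 / 1.08481 ≈ 1.8436.
ρ_SOR = ω* − 1 = 1.8436 − 1 = 0.8436.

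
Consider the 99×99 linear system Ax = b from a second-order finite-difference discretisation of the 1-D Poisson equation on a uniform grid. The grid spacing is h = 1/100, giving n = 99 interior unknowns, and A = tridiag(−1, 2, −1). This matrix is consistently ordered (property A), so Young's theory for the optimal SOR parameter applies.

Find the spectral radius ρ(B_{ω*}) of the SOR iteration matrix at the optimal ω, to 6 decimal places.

ρ_SOR = 0.939092

B_J for the 99×99 system has eigenvalues cos(kπ/100); ρ_J = cos(π/100) = 0.999507.
√(1 − cos²(π/100)) = sin(π/100) ≈ 0.0314108.
ω* = 2/(1+0.0314108) = 1.939092
ρ(B_{ω*}) = ω*−1 = 0.939092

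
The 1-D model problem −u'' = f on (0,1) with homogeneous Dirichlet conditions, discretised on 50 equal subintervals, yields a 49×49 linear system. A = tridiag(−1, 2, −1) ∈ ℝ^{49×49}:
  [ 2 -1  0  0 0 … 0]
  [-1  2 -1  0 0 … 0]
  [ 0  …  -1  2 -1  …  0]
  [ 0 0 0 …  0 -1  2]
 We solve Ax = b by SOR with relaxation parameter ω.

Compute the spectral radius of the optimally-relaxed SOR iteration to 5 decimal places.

ρ_SOR = 0.88184

spectrum of D⁻¹(L+U) = {cos(kπ/50) : 1≤k≤49}; ρ_J = cos(π/50) = 0.99803.
√(1−ρ_J²) simplifies to sin(π/50) = 0.062791.
ω* = 2/(1+0.062791) = 1.88184
ρ_SOR = ω* − 1 = 1.88184 − 1 = 0.88184.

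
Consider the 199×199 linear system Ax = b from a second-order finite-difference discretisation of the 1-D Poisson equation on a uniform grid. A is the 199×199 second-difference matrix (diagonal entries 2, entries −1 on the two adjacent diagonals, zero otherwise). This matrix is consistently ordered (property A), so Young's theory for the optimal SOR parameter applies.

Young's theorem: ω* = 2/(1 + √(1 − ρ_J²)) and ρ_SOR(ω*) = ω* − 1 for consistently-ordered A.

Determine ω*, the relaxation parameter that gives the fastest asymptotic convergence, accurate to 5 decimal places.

ω* = 1.96907

With n=199, ρ(Jacobi) = cos(π/200) = 0.99988.
√(1−ρ_J²) = |sin(π/200)| = 0.015707
ω* = 2/(1+0.015707) = 1.96907
ρ_SOR = ω* − 1 ≈ 0.96907.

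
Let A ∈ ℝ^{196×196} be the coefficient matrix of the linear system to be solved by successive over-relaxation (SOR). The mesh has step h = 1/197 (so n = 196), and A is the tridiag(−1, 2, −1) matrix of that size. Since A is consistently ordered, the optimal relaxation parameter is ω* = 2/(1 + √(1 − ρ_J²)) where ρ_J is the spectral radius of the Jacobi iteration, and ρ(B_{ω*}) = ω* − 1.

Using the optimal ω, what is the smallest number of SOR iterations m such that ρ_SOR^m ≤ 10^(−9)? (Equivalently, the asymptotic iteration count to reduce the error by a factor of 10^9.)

spectrum of D⁻¹(L+U) = {cos(kπ/197) : 1≤k≤196}; ρ_J = cos(π/197) = 0.9998728.
√(1 − cos²(π/197)) = sin(π/197) ≈ 0.0159465.
[ω*] 2 ÷ (1 + 0.0159465) = 2 ÷ 1.0159465 = 1.9686076.
ρ_SOR = ω* − 1 ≈ 0.9686076.
(0.9686076)^m ≤ 10^{−9}  ⇒  m·ln(0.9686076) ≤ −9·ln10  ⇒  m ≥ 649.721  ⇒  m = 650

m = 650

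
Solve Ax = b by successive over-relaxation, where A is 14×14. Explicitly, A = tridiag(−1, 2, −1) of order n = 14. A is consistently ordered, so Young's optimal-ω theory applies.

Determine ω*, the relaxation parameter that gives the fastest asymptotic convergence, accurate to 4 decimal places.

ω* = 1.6558

n=14: λ(B_J) = 1 − λ(A)/2 = cos(kπ/15); k=1 gives ρ_J = 0.9781.
√(1−ρ_J²) = |sin(π/15)| = 0.20791
So ω* = 2/1.20791 = 1.6558 (Young).
and ρ(B_{ω*}) = 1.6558 − 1 = 0.6558.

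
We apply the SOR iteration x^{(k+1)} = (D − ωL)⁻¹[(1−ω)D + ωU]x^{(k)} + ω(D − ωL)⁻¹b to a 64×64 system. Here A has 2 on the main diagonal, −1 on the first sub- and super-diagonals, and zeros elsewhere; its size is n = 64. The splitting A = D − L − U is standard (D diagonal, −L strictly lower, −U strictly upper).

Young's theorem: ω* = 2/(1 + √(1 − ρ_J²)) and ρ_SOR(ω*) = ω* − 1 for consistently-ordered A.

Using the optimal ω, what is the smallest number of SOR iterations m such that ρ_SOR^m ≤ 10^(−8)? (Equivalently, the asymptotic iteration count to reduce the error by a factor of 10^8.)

m = 191

ρ_J = max_k |cos(kπ/65)| = cos(π/65) = 0.9988322
1 − cos²(π/65) = sin²(π/65) ⇒ √(1−ρ_J²) = sin(π/65) = 0.0483134.
[ω*] 2 ÷ (1 + 0.0483134) = 2 ÷ 1.0483134 = 1.9078264.
ρ(B_{ω*}) = ω*−1 = 0.9078264
(0.9078264)^m ≤ 10^{−8}  ⇒  m·ln(0.9078264) ≤ −8·ln10  ⇒  m ≥ 190.489  ⇒  m = 191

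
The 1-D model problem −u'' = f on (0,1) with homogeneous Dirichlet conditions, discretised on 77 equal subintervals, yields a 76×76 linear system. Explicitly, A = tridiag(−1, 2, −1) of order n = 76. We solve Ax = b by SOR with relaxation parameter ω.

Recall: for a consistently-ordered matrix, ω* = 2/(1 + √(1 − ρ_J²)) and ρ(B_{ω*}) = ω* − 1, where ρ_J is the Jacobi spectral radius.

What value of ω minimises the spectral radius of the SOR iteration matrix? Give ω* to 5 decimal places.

ω* = 1.92162

ρ_J = max_k |cos(kπ/77)| = cos(π/77) = 0.99917
√(1 − cos²(π/77)) = sin(π/77) ≈ 0.040789.
Then 2/(1+√(1−ρ_J²)) = 2/(1+0.040789); ω* = 2/1.040789 = 1.92162.
[ρ_SOR] ω* − 1 = 0.92162.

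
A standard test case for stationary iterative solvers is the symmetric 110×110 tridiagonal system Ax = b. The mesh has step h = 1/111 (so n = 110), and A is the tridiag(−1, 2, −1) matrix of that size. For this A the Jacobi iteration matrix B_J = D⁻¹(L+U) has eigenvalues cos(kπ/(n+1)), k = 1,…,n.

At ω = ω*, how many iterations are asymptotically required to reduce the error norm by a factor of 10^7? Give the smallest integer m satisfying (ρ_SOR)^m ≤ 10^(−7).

n=110: λ(B_J) = 1 − λ(A)/2 = cos(kπ/111); k=1 gives ρ_J = 0.9995995.
√(1−ρ_J²) simplifies to sin(π/111) = 0.0282989.
Then 2/(1+√(1−ρ_J²)) = 2/(1+0.0282989); ω* = 2/1.0282989 = 1.9449598.
Hence ρ(B_{ω*}) = 1.9449598 − 1 = 0.9449598.
For 7 digits: m = 7·ln10 / (−ln 0.9449598) = 16.1181/0.0566129 = 284.707; round up → m = 285.

m = 285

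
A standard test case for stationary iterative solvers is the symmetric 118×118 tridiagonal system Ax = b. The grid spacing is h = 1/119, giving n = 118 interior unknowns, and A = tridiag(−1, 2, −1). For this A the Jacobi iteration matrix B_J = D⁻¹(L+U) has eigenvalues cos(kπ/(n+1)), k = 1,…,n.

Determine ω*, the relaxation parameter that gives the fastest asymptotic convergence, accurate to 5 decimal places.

½·tridiag(1,0,1) at n=118: λ_k = cos(kπ/119); max |λ| at k=1 ⇒ ρ_J = cos(π/119) ≈ 0.99965.
1 − cos²(π/119) = sin²(π/119) ⇒ √(1−ρ_J²) = sin(π/119) = 0.026397.
Then 2/(1+√(1−ρ_J²)) = 2/(1+0.026397); ω* = 2/1.026397 = 1.94856.
and ρ(B_{ω*}) = 1.94856 − 1 = 0.94856.

ω* = 1.94856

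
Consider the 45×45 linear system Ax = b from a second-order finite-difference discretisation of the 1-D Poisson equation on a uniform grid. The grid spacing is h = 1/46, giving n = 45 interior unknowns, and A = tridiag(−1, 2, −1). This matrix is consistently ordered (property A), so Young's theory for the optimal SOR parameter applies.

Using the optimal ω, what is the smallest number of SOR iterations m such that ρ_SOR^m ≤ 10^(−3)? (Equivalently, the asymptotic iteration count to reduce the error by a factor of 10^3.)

m = 51

spectrum of D⁻¹(L+U) = {cos(kπ/46) : 1≤k≤45}; ρ_J = cos(π/46) = 0.9976688.
root = sin(π/46) = 0.0682424  (since 1−cos² = sin²).
[ω*] 2 ÷ (1 + 0.0682424) = 2 ÷ 1.0682424 = 1.8722342.
At ω = 1.8722342 every |λ(B_ω)| = ω−1, so ρ_SOR = 0.8722342.
m ≥ 3·ln10 / (−ln 0.8722342) = 50.533; smallest integer m = 51.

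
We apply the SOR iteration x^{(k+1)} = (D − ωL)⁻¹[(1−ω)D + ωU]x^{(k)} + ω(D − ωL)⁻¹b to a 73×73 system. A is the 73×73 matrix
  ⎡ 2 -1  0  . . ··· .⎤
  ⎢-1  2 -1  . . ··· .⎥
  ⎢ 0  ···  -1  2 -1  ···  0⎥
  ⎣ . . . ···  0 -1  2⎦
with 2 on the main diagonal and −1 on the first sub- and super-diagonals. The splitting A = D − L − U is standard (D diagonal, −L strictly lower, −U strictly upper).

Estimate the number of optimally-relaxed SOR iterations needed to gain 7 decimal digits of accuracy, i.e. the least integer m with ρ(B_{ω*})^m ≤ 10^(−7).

m = 190

ρ_J = max_k |cos(kπ/74)| = cos(π/74) = 0.9990990
√(1−ρ_J²) simplifies to sin(π/74) = 0.0424412.
Then 2/(1+√(1−ρ_J²)) = 2/(1+0.0424412); ω* = 2/1.0424412 = 1.9185734.
At ω = 1.9185734 every |λ(B_ω)| = ω−1, so ρ_SOR = 0.9185734.
Need (0.9185734)^m ≤ 10^(−7): m ≥ 7·ln10/|ln 0.9185734| = 16.1181/0.0849335 = 189.773 ⇒ m = 190.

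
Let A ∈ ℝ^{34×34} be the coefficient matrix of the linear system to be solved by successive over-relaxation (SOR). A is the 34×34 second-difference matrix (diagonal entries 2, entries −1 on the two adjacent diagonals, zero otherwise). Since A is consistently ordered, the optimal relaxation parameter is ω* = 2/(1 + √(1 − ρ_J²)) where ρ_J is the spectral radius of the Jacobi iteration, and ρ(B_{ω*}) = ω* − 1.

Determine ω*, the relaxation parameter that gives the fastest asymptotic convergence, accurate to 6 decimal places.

With n=34, ρ(Jacobi) = cos(π/35) = 0.995974.
root = sin(π/35) = 0.0896393  (since 1−cos² = sin²).
Young: ω* = 2/(1+√(1−ρ_J²)) = 2/(1+0.0896393) = 2/1.0896393 = 1.835470.
[ρ_SOR] ω* − 1 = 0.835470.

ω* = 1.835470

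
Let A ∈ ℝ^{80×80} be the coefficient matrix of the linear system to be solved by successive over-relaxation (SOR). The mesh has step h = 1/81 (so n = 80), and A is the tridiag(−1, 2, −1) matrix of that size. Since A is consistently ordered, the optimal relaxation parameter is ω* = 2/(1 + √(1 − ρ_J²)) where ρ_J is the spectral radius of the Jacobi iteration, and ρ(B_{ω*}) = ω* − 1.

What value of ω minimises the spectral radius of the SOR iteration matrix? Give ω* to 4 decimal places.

ω* = 1.9253

½·tridiag(1,0,1) at n=80: λ_k = cos(kπ/81); max |λ| at k=1 ⇒ ρ_J = cos(π/81) ≈ 0.9992.
root = sin(π/81) = 0.03878  (since 1−cos² = sin²).
Young: ω* = 2/(1+√(1−ρ_J²)) = 2/(1+0.03878) = 2/1.03878 = 1.9253.
ρ_SOR = ω* − 1 ≈ 0.9253.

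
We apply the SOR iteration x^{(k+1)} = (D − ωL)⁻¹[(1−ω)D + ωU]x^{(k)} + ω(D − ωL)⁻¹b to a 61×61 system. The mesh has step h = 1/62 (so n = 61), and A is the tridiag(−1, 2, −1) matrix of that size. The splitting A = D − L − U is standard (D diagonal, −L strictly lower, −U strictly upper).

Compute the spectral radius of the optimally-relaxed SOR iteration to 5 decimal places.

B_J for the 61×61 system has eigenvalues cos(kπ/62); ρ_J = cos(π/62) = 0.99872.
√(1 − cos²(π/62)) = sin(π/62) ≈ 0.050649.
ω* = 2/(1 + 0.050649) = 2/1.050649 = 1.90359.
and ρ(B_{ω*}) = 1.90359 − 1 = 0.90359.

ρ_SOR = 0.90359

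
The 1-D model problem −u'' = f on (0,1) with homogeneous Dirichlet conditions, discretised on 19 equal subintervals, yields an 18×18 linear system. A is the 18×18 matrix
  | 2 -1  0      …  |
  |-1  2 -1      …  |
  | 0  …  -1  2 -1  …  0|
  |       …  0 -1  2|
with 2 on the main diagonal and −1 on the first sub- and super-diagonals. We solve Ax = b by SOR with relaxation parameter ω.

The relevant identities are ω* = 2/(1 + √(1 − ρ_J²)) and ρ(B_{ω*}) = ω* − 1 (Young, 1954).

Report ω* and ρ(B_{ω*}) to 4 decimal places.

B_J for the 18×18 system has eigenvalues cos(kπ/19); ρ_J = cos(π/19) = 0.9864.
√(1 − cos²(π/19)) = sin(π/19) ≈ 0.16459.
Young: ω* = 2/(1+√(1−ρ_J²)) = 2/(1+0.16459) = 2/1.16459 = 1.7173.
Hence ρ(B_{ω*}) = 1.7173 − 1 = 0.7173.

ω* = 1.7173, ρ_SOR = 0.7173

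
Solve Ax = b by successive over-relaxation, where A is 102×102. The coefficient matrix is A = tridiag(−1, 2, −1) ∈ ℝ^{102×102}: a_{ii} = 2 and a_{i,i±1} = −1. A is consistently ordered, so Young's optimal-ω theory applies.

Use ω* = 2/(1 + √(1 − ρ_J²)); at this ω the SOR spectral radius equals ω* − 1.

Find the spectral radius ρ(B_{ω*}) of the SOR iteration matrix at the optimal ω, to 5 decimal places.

B_J for the 102×102 system has eigenvalues cos(kπ/103); ρ_J = cos(π/103) = 0.99953.
root = sin(π/103) = 0.030496  (since 1−cos² = sin²).
ω* = 2 / (1 + 0.030496) = 2 / 1.030496 ≈ 1.94081.
ρ_SOR = ω* − 1 = 1.94081 − 1 = 0.94081.

ρ_SOR = 0.94081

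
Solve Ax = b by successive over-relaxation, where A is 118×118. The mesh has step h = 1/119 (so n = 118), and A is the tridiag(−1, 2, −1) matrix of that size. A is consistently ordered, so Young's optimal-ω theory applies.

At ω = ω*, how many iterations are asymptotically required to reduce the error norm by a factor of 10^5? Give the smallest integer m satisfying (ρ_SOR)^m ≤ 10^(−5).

n=118: λ(B_J) = 1 − λ(A)/2 = cos(kπ/119); k=1 gives ρ_J = 0.9996515.
√(1−ρ_J²) = |sin(π/119)| = 0.0263969
ω* = 2/(1+0.0263969) = 1.9485640
ρ_SOR = ω* − 1 ≈ 0.9485640.
Need (0.9485640)^m ≤ 10^(−5): m ≥ 5·ln10/|ln 0.9485640| = 11.5129/0.052806 = 218.023 ⇒ m = 219.

m = 219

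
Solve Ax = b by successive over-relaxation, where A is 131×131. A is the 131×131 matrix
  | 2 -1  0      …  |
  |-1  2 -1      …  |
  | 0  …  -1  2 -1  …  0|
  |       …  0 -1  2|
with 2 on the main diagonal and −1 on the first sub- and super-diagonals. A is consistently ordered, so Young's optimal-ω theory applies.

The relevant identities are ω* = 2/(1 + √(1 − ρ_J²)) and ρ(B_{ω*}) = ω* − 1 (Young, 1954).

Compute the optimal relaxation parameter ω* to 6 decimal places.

ω* = 1.953511

½·tridiag(1,0,1) at n=131: λ_k = cos(kπ/132); max |λ| at k=1 ⇒ ρ_J = cos(π/132) ≈ 0.999717.
√(1−ρ_J²) = |sin(π/132)| = 0.0237977
ω* = 2 / (1 + 0.0237977) = 2 / 1.0237977 ≈ 1.953511.
At ω = 1.953511 every |λ(B_ω)| = ω−1, so ρ_SOR = 0.953511.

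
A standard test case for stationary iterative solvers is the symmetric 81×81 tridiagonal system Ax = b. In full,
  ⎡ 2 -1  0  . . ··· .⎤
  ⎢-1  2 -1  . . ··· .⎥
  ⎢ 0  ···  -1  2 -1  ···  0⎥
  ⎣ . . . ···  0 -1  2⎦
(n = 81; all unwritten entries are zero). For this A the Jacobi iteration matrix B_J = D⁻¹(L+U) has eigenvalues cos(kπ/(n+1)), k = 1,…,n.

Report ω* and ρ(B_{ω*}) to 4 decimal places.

ω* = 1.9262, ρ_SOR = 0.9262

spectrum of D⁻¹(L+U) = {cos(kπ/82) : 1≤k≤81}; ρ_J = cos(π/82) = 0.9993.
√(1 − cos²(π/82)) = sin(π/82) ≈ 0.03830.
Then 2/(1+√(1−ρ_J²)) = 2/(1+0.03830); ω* = 2/1.03830 = 1.9262.
ρ(B_{ω*}) = ω*−1 = 0.9262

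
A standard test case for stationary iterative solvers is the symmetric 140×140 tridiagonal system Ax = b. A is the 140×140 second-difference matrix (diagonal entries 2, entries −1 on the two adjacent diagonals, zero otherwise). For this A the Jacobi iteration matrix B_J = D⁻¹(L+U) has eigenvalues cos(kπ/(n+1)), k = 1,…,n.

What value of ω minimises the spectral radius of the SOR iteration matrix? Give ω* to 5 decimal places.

ω* = 1.95641

B_J for the 140×140 system has eigenvalues cos(kπ/141); ρ_J = cos(π/141) = 0.99975.
√(1 − cos²(π/141)) = sin(π/141) ≈ 0.022279.
ω* = 2/(1 + 0.022279) = 2/1.022279 = 1.95641.
ρ_SOR = ω* − 1 = 1.95641 − 1 = 0.95641.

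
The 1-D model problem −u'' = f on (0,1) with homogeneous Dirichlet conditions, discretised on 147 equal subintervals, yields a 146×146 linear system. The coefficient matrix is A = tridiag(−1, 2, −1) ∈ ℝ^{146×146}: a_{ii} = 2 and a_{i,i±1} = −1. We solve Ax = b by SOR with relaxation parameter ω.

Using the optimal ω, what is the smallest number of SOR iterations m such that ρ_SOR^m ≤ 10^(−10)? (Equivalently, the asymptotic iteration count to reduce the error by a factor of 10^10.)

With n=146, ρ(Jacobi) = cos(π/147) = 0.9997716.
1 − cos²(π/147) = sin²(π/147) ⇒ √(1−ρ_J²) = sin(π/147) = 0.0213698.
ω* = 2 / (1 + 0.0213698) = 2 / 1.0213698 ≈ 1.9581546.
At ω = 1.9581546 every |λ(B_ω)| = ω−1, so ρ_SOR = 0.9581546.
ρ_SOR^m ≤ 10^(−10) ⇔ m ≥ 10·ln10/(−ln 0.9581546) = 23.0259/0.0427461 = 538.667; m = ⌈538.667⌉ = 539.

m = 539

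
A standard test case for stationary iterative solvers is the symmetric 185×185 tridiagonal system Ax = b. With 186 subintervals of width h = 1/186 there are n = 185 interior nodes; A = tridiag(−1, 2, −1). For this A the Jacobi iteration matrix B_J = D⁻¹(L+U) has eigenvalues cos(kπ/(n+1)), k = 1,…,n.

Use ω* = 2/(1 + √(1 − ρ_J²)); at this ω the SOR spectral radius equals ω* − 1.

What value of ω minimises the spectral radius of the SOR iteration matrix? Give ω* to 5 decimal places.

[ρ_J] n=185: ρ(B_J) = cos(π/(n+1)) = cos(π/186) = 0.99986.
root = sin(π/186) = 0.016889  (since 1−cos² = sin²).
Young: ω* = 2/(1+√(1−ρ_J²)) = 2/(1+0.016889) = 2/1.016889 = 1.96678.
At ω = 1.96678 every |λ(B_ω)| = ω−1, so ρ_SOR = 0.96678.

ω* = 1.96678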